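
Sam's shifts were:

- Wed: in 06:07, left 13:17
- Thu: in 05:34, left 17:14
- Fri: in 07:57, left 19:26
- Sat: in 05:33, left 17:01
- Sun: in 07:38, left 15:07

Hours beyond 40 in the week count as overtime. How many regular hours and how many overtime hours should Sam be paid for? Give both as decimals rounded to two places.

Regular 40.00 hours, overtime 9.27 hours

Wed: 06:07–13:17 = 7 h 10 min
Thu: 05:34–17:14 = 11 h 40 min
Fri: 07:57–19:26 = 11 h 29 min
Sat: 05:33–17:01 = 11 h 28 min
Sun: 07:38–15:07 = 7 h 29 min
Total worked: 49 h 16 min = 49.27 h.
Threshold 40 h → overtime 9 h 16 min, regular 40 h 0 min.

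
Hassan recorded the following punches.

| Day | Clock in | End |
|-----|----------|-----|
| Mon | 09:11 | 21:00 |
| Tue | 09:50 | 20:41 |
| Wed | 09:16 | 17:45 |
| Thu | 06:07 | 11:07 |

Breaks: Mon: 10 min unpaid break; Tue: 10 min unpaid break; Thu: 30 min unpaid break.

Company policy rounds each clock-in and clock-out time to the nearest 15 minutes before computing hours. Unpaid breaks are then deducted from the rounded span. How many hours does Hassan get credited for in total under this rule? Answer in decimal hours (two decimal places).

35.42 hours

Mon: in 09:11→09:15, out 21:00→21:00; 11 h 45 min − 10 min = 11 h 35 min
Tue: in 09:50→09:45, out 20:41→20:45; 11 h 0 min − 10 min = 10 h 50 min
Wed: in 09:16→09:15, out 17:45→17:45; 8 h 30 min
Thu: in 06:07→06:00, out 11:07→11:00; 5 h 0 min − 30 min = 4 h 30 min
Total credited: 35 h 25 min.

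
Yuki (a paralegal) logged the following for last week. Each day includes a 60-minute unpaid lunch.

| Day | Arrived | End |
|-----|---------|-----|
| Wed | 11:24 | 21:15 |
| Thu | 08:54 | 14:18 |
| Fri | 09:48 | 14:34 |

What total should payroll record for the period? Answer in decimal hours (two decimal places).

Wed: 11:24–21:15 = 9 h 51 min; less 60 min break → 8 h 51 min
Thu: 08:54–14:18 = 5 h 24 min; less 60 min break → 4 h 24 min
Fri: 09:48–14:34 = 4 h 46 min; less 60 min break → 3 h 46 min
Total: 8 h 51 min + 4 h 24 min + 3 h 46 min = 17 h 1 min.

17.02 hours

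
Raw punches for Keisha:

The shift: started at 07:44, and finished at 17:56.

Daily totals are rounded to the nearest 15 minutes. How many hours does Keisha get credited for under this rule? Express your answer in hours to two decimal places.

The shift: 07:44–17:56 = 10 h 12 min → rounds to 10 h 15 min

10.25 hours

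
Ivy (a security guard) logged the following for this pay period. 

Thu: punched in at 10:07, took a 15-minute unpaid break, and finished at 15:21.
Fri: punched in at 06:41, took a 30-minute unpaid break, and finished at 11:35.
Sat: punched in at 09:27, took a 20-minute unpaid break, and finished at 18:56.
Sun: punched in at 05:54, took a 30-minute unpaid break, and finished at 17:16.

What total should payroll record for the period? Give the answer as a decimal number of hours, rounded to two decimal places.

Thu: 10:07–15:21 = 5 h 14 min; less 15 min break → 4 h 59 min
Fri: 06:41–11:35 = 4 h 54 min; less 30 min break → 4 h 24 min
Sat: 09:27–18:56 = 9 h 29 min; less 20 min break → 9 h 9 min
Sun: 05:54–17:16 = 11 h 22 min; less 30 min break → 10 h 52 min
Total: 4 h 59 min + 4 h 24 min + 9 h 9 min + 10 h 52 min = 29 h 24 min.

29.40 hours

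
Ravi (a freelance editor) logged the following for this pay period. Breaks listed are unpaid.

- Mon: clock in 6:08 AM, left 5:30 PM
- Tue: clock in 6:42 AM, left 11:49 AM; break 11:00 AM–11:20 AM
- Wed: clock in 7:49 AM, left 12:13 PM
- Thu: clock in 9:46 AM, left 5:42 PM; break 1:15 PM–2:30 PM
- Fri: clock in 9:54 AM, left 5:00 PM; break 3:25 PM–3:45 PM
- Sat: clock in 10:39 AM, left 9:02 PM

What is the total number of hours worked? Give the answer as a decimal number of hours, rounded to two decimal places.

Mon: 6:08 AM–5:30 PM = 11 h 22 min
Tue: 6:42 AM–11:49 AM = 5 h 7 min; less 20 min break → 4 h 47 min
Wed: 7:49 AM–12:13 PM = 4 h 24 min
Thu: 9:46 AM–5:42 PM = 7 h 56 min; less 75 min break → 6 h 41 min
Fri: 9:54 AM–5:00 PM = 7 h 6 min; less 20 min break → 6 h 46 min
Sat: 10:39 AM–9:02 PM = 10 h 23 min
Total: 11 h 22 min + 4 h 47 min + 4 h 24 min + 6 h 41 min + 6 h 46 min + 10 h 23 min = 44 h 23 min.

44.38 hours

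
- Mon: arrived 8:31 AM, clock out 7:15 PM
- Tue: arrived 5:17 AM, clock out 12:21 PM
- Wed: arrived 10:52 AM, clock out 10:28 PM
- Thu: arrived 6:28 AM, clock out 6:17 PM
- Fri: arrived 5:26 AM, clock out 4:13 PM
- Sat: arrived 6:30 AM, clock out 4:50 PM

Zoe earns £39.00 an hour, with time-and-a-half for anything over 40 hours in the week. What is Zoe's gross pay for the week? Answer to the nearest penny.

£2866.50

Mon: 8:31 AM–7:15 PM = 10 h 44 min
Tue: 5:17 AM–12:21 PM = 7 h 4 min
Wed: 10:52 AM–10:28 PM = 11 h 36 min
Thu: 6:28 AM–6:17 PM = 11 h 49 min
Fri: 5:26 AM–4:13 PM = 10 h 47 min
Sat: 6:30 AM–4:50 PM = 10 h 20 min
Total worked: 62 h 20 min = 3740 min.
Regular 40 h 0 min = 2400 min at £39.00/h; overtime 22 h 20 min = 1340 min at £58.50/h.
Pay = (2400 × £39.00 + 1340 × £58.50) ÷ 60 = £2866.50.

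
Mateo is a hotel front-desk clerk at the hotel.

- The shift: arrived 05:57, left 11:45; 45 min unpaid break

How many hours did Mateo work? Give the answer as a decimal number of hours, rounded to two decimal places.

5.05 hours

The shift: 05:57–11:45 = 5 h 48 min; less 45 min break → 5 h 3 min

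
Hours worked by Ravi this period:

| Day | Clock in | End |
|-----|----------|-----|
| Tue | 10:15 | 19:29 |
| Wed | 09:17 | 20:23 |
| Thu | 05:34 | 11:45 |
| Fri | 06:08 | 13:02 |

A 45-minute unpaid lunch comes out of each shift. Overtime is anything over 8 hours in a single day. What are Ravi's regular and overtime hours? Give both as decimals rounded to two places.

Tue: 10:15–19:29 = 9 h 14 min; less 45 min break → 8 h 29 min
Wed: 09:17–20:23 = 11 h 6 min; less 45 min break → 10 h 21 min
Thu: 05:34–11:45 = 6 h 11 min; less 45 min break → 5 h 26 min
Fri: 06:08–13:02 = 6 h 54 min; less 45 min break → 6 h 9 min
Tue reg 8 h 0 min / OT 0 h 29 min; Wed reg 8 h 0 min / OT 2 h 21 min; Thu reg 5 h 26 min / OT 0 h 0 min; Fri reg 6 h 9 min / OT 0 h 0 min.
Totals: regular 27 h 35 min, overtime 2 h 50 min.

Regular 27.58 hours, overtime 2.83 hours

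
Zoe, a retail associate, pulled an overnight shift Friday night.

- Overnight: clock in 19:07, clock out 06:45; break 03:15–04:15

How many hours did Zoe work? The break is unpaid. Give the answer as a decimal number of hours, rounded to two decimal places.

10.63 hours

Overnight: 19:07 → midnight = 4 h 53 min; midnight → 06:45 = 6 h 45 min; span 11 h 38 min; less 60 min break → 10 h 38 min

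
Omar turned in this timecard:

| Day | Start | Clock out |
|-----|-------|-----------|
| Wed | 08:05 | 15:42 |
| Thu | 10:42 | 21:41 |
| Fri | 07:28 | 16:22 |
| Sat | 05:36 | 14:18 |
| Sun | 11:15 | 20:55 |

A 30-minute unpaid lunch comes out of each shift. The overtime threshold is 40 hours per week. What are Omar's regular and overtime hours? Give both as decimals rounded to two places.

Regular 40.00 hours, overtime 3.37 hours

Wed: 08:05–15:42 = 7 h 37 min; less 30 min break → 7 h 7 min
Thu: 10:42–21:41 = 10 h 59 min; less 30 min break → 10 h 29 min
Fri: 07:28–16:22 = 8 h 54 min; less 30 min break → 8 h 24 min
Sat: 05:36–14:18 = 8 h 42 min; less 30 min break → 8 h 12 min
Sun: 11:15–20:55 = 9 h 40 min; less 30 min break → 9 h 10 min
Total worked: 43 h 22 min = 43.37 h.
Threshold 40 h → overtime 3 h 22 min, regular 40 h 0 min.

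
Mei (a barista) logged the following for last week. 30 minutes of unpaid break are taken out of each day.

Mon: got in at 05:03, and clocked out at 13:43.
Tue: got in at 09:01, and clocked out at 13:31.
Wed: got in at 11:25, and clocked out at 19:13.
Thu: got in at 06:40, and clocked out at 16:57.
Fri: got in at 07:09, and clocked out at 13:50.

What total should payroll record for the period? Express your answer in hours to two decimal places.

35.43 hours

Mon: 05:03–13:43 = 8 h 40 min; less 30 min break → 8 h 10 min
Tue: 09:01–13:31 = 4 h 30 min; less 30 min break → 4 h 0 min
Wed: 11:25–19:13 = 7 h 48 min; less 30 min break → 7 h 18 min
Thu: 06:40–16:57 = 10 h 17 min; less 30 min break → 9 h 47 min
Fri: 07:09–13:50 = 6 h 41 min; less 30 min break → 6 h 11 min
Total: 8 h 10 min + 4 h 0 min + 7 h 18 min + 9 h 47 min + 6 h 11 min = 35 h 26 min.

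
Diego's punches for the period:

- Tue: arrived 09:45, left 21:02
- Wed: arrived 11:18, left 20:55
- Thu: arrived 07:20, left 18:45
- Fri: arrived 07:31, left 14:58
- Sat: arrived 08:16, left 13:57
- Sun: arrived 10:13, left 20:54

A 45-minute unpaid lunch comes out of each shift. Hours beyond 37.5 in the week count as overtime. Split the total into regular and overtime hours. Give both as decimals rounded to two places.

Regular 37.50 hours, overtime 14.13 hours

Tue: 09:45–21:02 = 11 h 17 min; less 45 min break → 10 h 32 min
Wed: 11:18–20:55 = 9 h 37 min; less 45 min break → 8 h 52 min
Thu: 07:20–18:45 = 11 h 25 min; less 45 min break → 10 h 40 min
Fri: 07:31–14:58 = 7 h 27 min; less 45 min break → 6 h 42 min
Sat: 08:16–13:57 = 5 h 41 min; less 45 min break → 4 h 56 min
Sun: 10:13–20:54 = 10 h 41 min; less 45 min break → 9 h 56 min
Total worked: 51 h 38 min = 51.63 h.
Threshold 37.5 h → overtime 14 h 8 min, regular 37 h 30 min.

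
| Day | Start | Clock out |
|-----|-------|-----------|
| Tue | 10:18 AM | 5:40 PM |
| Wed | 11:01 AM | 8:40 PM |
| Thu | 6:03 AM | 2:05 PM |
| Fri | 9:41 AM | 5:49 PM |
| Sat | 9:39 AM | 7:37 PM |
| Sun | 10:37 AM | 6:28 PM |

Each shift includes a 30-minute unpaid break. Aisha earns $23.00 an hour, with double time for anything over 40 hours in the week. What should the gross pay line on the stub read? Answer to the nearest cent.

$1288.00

Tue: 10:18 AM–5:40 PM = 7 h 22 min; less 30 min break → 6 h 52 min
Wed: 11:01 AM–8:40 PM = 9 h 39 min; less 30 min break → 9 h 9 min
Thu: 6:03 AM–2:05 PM = 8 h 2 min; less 30 min break → 7 h 32 min
Fri: 9:41 AM–5:49 PM = 8 h 8 min; less 30 min break → 7 h 38 min
Sat: 9:39 AM–7:37 PM = 9 h 58 min; less 30 min break → 9 h 28 min
Sun: 10:37 AM–6:28 PM = 7 h 51 min; less 30 min break → 7 h 21 min
Total worked: 48 h 0 min = 2880 min.
Regular 40 h 0 min = 2400 min at $23.00/h; overtime 8 h 0 min = 480 min at $46.00/h.
Pay = (2400 × $23.00 + 480 × $46.00) ÷ 60 = $1288.00.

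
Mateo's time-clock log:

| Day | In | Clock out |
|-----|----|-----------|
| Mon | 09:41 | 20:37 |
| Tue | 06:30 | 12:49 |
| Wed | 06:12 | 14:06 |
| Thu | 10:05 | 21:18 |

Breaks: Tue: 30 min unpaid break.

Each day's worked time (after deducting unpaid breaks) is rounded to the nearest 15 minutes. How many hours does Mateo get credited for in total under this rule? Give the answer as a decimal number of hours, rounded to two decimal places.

36.00 hours

Mon: 09:41–20:37 = 10 h 56 min → rounds to 11 h 0 min
Tue: 06:30–12:49 = 6 h 19 min − 30 min = 5 h 49 min → rounds to 5 h 45 min
Wed: 06:12–14:06 = 7 h 54 min → rounds to 8 h 0 min
Thu: 10:05–21:18 = 11 h 13 min → rounds to 11 h 15 min
Total credited: 36 h 0 min.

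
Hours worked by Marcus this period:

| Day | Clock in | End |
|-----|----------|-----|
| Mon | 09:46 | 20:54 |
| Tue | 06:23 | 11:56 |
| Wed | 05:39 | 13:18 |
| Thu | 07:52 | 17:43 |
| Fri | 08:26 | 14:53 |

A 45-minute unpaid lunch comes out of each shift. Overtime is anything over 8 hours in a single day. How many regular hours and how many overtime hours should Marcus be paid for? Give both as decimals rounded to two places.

Regular 33.40 hours, overtime 3.48 hours

Mon: 09:46–20:54 = 11 h 8 min; less 45 min break → 10 h 23 min
Tue: 06:23–11:56 = 5 h 33 min; less 45 min break → 4 h 48 min
Wed: 05:39–13:18 = 7 h 39 min; less 45 min break → 6 h 54 min
Thu: 07:52–17:43 = 9 h 51 min; less 45 min break → 9 h 6 min
Fri: 08:26–14:53 = 6 h 27 min; less 45 min break → 5 h 42 min
Mon reg 8 h 0 min / OT 2 h 23 min; Tue reg 4 h 48 min / OT 0 h 0 min; Wed reg 6 h 54 min / OT 0 h 0 min; Thu reg 8 h 0 min / OT 1 h 6 min; Fri reg 5 h 42 min / OT 0 h 0 min.
Totals: regular 33 h 24 min, overtime 3 h 29 min.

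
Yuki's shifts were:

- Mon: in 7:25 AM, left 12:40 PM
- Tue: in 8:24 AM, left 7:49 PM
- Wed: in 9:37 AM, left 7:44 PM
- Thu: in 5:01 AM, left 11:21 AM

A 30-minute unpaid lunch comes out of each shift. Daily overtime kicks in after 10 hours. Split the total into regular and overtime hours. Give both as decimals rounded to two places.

Mon: 7:25 AM–12:40 PM = 5 h 15 min; less 30 min break → 4 h 45 min
Tue: 8:24 AM–7:49 PM = 11 h 25 min; less 30 min break → 10 h 55 min
Wed: 9:37 AM–7:44 PM = 10 h 7 min; less 30 min break → 9 h 37 min
Thu: 5:01 AM–11:21 AM = 6 h 20 min; less 30 min break → 5 h 50 min
Mon reg 4 h 45 min / OT 0 h 0 min; Tue reg 10 h 0 min / OT 0 h 55 min; Wed reg 9 h 37 min / OT 0 h 0 min; Thu reg 5 h 50 min / OT 0 h 0 min.
Totals: regular 30 h 12 min, overtime 0 h 55 min.

Regular 30.20 hours, overtime 0.92 hours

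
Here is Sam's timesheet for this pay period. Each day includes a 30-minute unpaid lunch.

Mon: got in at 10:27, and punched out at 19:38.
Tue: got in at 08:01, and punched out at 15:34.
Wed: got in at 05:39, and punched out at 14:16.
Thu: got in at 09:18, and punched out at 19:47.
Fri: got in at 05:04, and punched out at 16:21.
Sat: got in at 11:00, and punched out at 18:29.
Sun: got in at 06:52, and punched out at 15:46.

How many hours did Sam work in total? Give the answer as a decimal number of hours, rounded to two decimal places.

Mon: 10:27–19:38 = 9 h 11 min; less 30 min break → 8 h 41 min
Tue: 08:01–15:34 = 7 h 33 min; less 30 min break → 7 h 3 min
Wed: 05:39–14:16 = 8 h 37 min; less 30 min break → 8 h 7 min
Thu: 09:18–19:47 = 10 h 29 min; less 30 min break → 9 h 59 min
Fri: 05:04–16:21 = 11 h 17 min; less 30 min break → 10 h 47 min
Sat: 11:00–18:29 = 7 h 29 min; less 30 min break → 6 h 59 min
Sun: 06:52–15:46 = 8 h 54 min; less 30 min break → 8 h 24 min
Total: 8 h 41 min + 7 h 3 min + 8 h 7 min + 9 h 59 min + 10 h 47 min + 6 h 59 min + 8 h 24 min = 60 h 0 min.

60.00 hours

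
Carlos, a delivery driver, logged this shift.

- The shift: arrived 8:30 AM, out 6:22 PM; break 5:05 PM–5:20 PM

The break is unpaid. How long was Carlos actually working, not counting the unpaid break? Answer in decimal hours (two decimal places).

9.62 hours

The shift: 8:30 AM–6:22 PM = 9 h 52 min; less 15 min break → 9 h 37 min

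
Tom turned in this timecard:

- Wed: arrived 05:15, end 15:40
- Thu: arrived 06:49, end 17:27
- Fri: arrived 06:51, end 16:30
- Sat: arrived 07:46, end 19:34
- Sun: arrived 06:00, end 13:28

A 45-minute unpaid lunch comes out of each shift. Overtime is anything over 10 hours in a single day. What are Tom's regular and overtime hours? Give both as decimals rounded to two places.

Regular 45.17 hours, overtime 1.05 hours

Wed: 05:15–15:40 = 10 h 25 min; less 45 min break → 9 h 40 min
Thu: 06:49–17:27 = 10 h 38 min; less 45 min break → 9 h 53 min
Fri: 06:51–16:30 = 9 h 39 min; less 45 min break → 8 h 54 min
Sat: 07:46–19:34 = 11 h 48 min; less 45 min break → 11 h 3 min
Sun: 06:00–13:28 = 7 h 28 min; less 45 min break → 6 h 43 min
Wed reg 9 h 40 min / OT 0 h 0 min; Thu reg 9 h 53 min / OT 0 h 0 min; Fri reg 8 h 54 min / OT 0 h 0 min; Sat reg 10 h 0 min / OT 1 h 3 min; Sun reg 6 h 43 min / OT 0 h 0 min.
Totals: regular 45 h 10 min, overtime 1 h 3 min.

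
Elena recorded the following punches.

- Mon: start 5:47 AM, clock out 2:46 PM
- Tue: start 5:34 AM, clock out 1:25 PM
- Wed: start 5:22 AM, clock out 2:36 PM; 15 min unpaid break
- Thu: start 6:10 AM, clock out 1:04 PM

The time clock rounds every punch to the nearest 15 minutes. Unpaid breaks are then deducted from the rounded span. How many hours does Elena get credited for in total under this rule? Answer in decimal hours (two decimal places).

Mon: in 5:47 AM→5:45 AM, out 2:46 PM→2:45 PM; 9 h 0 min
Tue: in 5:34 AM→5:30 AM, out 1:25 PM→1:30 PM; 8 h 0 min
Wed: in 5:22 AM→5:15 AM, out 2:36 PM→2:30 PM; 9 h 15 min − 15 min = 9 h 0 min
Thu: in 6:10 AM→6:15 AM, out 1:04 PM→1:00 PM; 6 h 45 min
Total credited: 32 h 45 min.

32.75 hours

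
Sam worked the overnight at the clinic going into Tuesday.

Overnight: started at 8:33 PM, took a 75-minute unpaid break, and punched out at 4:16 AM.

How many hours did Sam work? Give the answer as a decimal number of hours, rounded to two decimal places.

6.47 hours

Overnight: 8:33 PM → midnight = 3 h 27 min; midnight → 4:16 AM = 4 h 16 min; span 7 h 43 min; less 75 min break → 6 h 28 min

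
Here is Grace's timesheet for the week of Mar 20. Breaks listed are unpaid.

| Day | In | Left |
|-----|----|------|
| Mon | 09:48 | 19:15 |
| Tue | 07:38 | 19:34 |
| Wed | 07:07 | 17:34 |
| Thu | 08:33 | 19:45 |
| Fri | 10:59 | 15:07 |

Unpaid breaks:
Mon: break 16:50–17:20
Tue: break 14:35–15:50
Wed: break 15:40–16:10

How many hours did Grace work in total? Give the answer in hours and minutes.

Mon: 09:48–19:15 = 9 h 27 min; less 30 min break → 8 h 57 min
Tue: 07:38–19:34 = 11 h 56 min; less 75 min break → 10 h 41 min
Wed: 07:07–17:34 = 10 h 27 min; less 30 min break → 9 h 57 min
Thu: 08:33–19:45 = 11 h 12 min
Fri: 10:59–15:07 = 4 h 8 min
Total: 8 h 57 min + 10 h 41 min + 9 h 57 min + 11 h 12 min + 4 h 8 min = 44 h 55 min.

44 h 55 min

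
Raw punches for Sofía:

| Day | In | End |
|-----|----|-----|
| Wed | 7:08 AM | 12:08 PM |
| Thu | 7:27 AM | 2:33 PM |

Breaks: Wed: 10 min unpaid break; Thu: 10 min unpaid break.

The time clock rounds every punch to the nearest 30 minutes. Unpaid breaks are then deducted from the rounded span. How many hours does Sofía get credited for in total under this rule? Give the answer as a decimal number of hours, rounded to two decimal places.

11.67 hours

Wed: in 7:08 AM→7:00 AM, out 12:08 PM→12:00 PM; 5 h 0 min − 10 min = 4 h 50 min
Thu: in 7:27 AM→7:30 AM, out 2:33 PM→2:30 PM; 7 h 0 min − 10 min = 6 h 50 min
Total credited: 11 h 40 min.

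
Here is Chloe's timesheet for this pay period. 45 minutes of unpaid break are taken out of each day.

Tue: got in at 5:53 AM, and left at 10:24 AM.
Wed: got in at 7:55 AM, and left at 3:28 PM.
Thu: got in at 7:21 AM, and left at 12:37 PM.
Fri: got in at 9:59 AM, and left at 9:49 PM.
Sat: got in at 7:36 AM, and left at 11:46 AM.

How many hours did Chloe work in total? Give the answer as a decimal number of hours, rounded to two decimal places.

29.58 hours

Tue: 5:53 AM–10:24 AM = 4 h 31 min; less 45 min break → 3 h 46 min
Wed: 7:55 AM–3:28 PM = 7 h 33 min; less 45 min break → 6 h 48 min
Thu: 7:21 AM–12:37 PM = 5 h 16 min; less 45 min break → 4 h 31 min
Fri: 9:59 AM–9:49 PM = 11 h 50 min; less 45 min break → 11 h 5 min
Sat: 7:36 AM–11:46 AM = 4 h 10 min; less 45 min break → 3 h 25 min
Total: 3 h 46 min + 6 h 48 min + 4 h 31 min + 11 h 5 min + 3 h 25 min = 29 h 35 min.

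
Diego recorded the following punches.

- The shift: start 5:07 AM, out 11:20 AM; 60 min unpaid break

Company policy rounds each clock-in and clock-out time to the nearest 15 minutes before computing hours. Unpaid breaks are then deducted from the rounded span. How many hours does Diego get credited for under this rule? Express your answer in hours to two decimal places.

The shift: in 5:07 AM→5:00 AM, out 11:20 AM→11:15 AM; 6 h 15 min − 60 min = 5 h 15 min

5.25 hours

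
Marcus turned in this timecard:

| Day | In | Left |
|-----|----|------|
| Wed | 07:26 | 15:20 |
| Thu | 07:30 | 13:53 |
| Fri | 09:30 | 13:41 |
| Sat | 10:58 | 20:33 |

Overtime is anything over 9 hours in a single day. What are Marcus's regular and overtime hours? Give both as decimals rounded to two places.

Wed: 07:26–15:20 = 7 h 54 min
Thu: 07:30–13:53 = 6 h 23 min
Fri: 09:30–13:41 = 4 h 11 min
Sat: 10:58–20:33 = 9 h 35 min
Wed reg 7 h 54 min / OT 0 h 0 min; Thu reg 6 h 23 min / OT 0 h 0 min; Fri reg 4 h 11 min / OT 0 h 0 min; Sat reg 9 h 0 min / OT 0 h 35 min.
Totals: regular 27 h 28 min, overtime 0 h 35 min.

Regular 27.47 hours, overtime 0.58 hours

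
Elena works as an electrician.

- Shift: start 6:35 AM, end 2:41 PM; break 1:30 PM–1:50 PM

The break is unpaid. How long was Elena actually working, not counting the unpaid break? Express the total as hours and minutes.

Shift: 6:35 AM–2:41 PM = 8 h 6 min; less 20 min break → 7 h 46 min

7 h 46 min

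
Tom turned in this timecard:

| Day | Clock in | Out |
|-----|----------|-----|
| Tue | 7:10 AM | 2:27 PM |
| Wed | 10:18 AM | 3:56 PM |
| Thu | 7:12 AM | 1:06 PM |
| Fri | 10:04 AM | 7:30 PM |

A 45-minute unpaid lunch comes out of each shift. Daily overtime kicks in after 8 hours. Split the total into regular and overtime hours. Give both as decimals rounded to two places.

Regular 24.57 hours, overtime 0.68 hours

Tue: 7:10 AM–2:27 PM = 7 h 17 min; less 45 min break → 6 h 32 min
Wed: 10:18 AM–3:56 PM = 5 h 38 min; less 45 min break → 4 h 53 min
Thu: 7:12 AM–1:06 PM = 5 h 54 min; less 45 min break → 5 h 9 min
Fri: 10:04 AM–7:30 PM = 9 h 26 min; less 45 min break → 8 h 41 min
Tue reg 6 h 32 min / OT 0 h 0 min; Wed reg 4 h 53 min / OT 0 h 0 min; Thu reg 5 h 9 min / OT 0 h 0 min; Fri reg 8 h 0 min / OT 0 h 41 min.
Totals: regular 24 h 34 min, overtime 0 h 41 min.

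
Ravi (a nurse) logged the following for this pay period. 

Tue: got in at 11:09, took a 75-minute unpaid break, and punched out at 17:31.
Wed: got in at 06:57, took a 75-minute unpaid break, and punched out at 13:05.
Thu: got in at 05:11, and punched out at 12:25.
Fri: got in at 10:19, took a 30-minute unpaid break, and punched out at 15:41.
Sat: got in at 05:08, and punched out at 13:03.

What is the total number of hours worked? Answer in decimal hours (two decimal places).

30.02 hours

Tue: 11:09–17:31 = 6 h 22 min; less 75 min break → 5 h 7 min
Wed: 06:57–13:05 = 6 h 8 min; less 75 min break → 4 h 53 min
Thu: 05:11–12:25 = 7 h 14 min
Fri: 10:19–15:41 = 5 h 22 min; less 30 min break → 4 h 52 min
Sat: 05:08–13:03 = 7 h 55 min
Total: 5 h 7 min + 4 h 53 min + 7 h 14 min + 4 h 52 min + 7 h 55 min = 30 h 1 min.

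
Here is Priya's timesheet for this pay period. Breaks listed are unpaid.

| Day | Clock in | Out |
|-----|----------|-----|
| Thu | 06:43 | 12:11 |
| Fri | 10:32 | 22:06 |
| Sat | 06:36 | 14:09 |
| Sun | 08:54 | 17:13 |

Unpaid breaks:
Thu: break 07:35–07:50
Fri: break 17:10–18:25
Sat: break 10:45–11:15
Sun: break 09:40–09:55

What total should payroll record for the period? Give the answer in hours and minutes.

Thu: 06:43–12:11 = 5 h 28 min; less 15 min break → 5 h 13 min
Fri: 10:32–22:06 = 11 h 34 min; less 75 min break → 10 h 19 min
Sat: 06:36–14:09 = 7 h 33 min; less 30 min break → 7 h 3 min
Sun: 08:54–17:13 = 8 h 19 min; less 15 min break → 8 h 4 min
Total: 5 h 13 min + 10 h 19 min + 7 h 3 min + 8 h 4 min = 30 h 39 min.

30 h 39 min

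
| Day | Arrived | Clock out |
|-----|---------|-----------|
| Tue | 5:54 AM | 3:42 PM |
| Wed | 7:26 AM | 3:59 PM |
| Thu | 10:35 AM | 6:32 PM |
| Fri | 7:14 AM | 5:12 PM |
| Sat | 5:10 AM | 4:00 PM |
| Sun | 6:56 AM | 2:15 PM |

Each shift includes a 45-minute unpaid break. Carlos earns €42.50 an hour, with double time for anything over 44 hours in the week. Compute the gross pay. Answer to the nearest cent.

Tue: 5:54 AM–3:42 PM = 9 h 48 min; less 45 min break → 9 h 3 min
Wed: 7:26 AM–3:59 PM = 8 h 33 min; less 45 min break → 7 h 48 min
Thu: 10:35 AM–6:32 PM = 7 h 57 min; less 45 min break → 7 h 12 min
Fri: 7:14 AM–5:12 PM = 9 h 58 min; less 45 min break → 9 h 13 min
Sat: 5:10 AM–4:00 PM = 10 h 50 min; less 45 min break → 10 h 5 min
Sun: 6:56 AM–2:15 PM = 7 h 19 min; less 45 min break → 6 h 34 min
Total worked: 49 h 55 min = 2995 min.
Regular 44 h 0 min = 2640 min at €42.50/h; overtime 5 h 55 min = 355 min at €85.00/h.
Pay = (2640 × €42.50 + 355 × €85.00) ÷ 60 = €2372.92.

€2372.92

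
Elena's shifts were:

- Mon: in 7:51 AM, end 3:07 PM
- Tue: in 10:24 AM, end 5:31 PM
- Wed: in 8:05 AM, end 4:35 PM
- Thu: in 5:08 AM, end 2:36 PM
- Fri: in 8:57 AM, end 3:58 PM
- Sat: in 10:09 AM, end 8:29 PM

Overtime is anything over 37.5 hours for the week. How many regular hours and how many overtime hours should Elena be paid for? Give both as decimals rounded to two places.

Mon: 7:51 AM–3:07 PM = 7 h 16 min
Tue: 10:24 AM–5:31 PM = 7 h 7 min
Wed: 8:05 AM–4:35 PM = 8 h 30 min
Thu: 5:08 AM–2:36 PM = 9 h 28 min
Fri: 8:57 AM–3:58 PM = 7 h 1 min
Sat: 10:09 AM–8:29 PM = 10 h 20 min
Total worked: 49 h 42 min = 49.70 h.
Threshold 37.5 h → overtime 12 h 12 min, regular 37 h 30 min.

Regular 37.50 hours, overtime 12.20 hours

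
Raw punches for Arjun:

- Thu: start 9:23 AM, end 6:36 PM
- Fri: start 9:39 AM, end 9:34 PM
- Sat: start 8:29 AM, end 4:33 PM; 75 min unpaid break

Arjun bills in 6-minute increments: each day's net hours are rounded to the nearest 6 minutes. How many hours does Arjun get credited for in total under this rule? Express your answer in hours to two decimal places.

Thu: 9:23 AM–6:36 PM = 9 h 13 min → rounds to 9 h 12 min
Fri: 9:39 AM–9:34 PM = 11 h 55 min → rounds to 11 h 54 min
Sat: 8:29 AM–4:33 PM = 8 h 4 min − 75 min = 6 h 49 min → rounds to 6 h 48 min
Total credited: 27 h 54 min.

27.90 hours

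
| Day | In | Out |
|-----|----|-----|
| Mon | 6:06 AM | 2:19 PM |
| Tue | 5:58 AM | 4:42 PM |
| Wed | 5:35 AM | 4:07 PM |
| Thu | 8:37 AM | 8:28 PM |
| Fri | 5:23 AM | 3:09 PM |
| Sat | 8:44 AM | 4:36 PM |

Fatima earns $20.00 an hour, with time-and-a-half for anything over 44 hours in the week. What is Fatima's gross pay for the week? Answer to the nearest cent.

Mon: 6:06 AM–2:19 PM = 8 h 13 min
Tue: 5:58 AM–4:42 PM = 10 h 44 min
Wed: 5:35 AM–4:07 PM = 10 h 32 min
Thu: 8:37 AM–8:28 PM = 11 h 51 min
Fri: 5:23 AM–3:09 PM = 9 h 46 min
Sat: 8:44 AM–4:36 PM = 7 h 52 min
Total worked: 58 h 58 min = 3538 min.
Regular 44 h 0 min = 2640 min at $20.00/h; overtime 14 h 58 min = 898 min at $30.00/h.
Pay = (2640 × $20.00 + 898 × $30.00) ÷ 60 = $1329.00.

$1329.00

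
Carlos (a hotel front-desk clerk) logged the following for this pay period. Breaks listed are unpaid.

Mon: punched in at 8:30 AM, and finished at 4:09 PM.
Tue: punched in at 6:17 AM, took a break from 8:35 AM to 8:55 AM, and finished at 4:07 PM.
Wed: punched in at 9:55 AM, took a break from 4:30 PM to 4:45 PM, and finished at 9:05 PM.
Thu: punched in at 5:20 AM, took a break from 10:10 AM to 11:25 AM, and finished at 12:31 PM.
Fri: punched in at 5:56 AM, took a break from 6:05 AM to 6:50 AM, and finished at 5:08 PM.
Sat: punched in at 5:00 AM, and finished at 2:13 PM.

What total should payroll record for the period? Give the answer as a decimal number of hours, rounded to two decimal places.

Mon: 8:30 AM–4:09 PM = 7 h 39 min
Tue: 6:17 AM–4:07 PM = 9 h 50 min; less 20 min break → 9 h 30 min
Wed: 9:55 AM–9:05 PM = 11 h 10 min; less 15 min break → 10 h 55 min
Thu: 5:20 AM–12:31 PM = 7 h 11 min; less 75 min break → 5 h 56 min
Fri: 5:56 AM–5:08 PM = 11 h 12 min; less 45 min break → 10 h 27 min
Sat: 5:00 AM–2:13 PM = 9 h 13 min
Total: 7 h 39 min + 9 h 30 min + 10 h 55 min + 5 h 56 min + 10 h 27 min + 9 h 13 min = 53 h 40 min.

53.67 hours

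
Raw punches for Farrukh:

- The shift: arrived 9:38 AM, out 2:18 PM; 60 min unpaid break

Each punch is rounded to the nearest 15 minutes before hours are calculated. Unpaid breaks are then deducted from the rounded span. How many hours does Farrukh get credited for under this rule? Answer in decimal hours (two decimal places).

The shift: in 9:38 AM→9:45 AM, out 2:18 PM→2:15 PM; 4 h 30 min − 60 min = 3 h 30 min

3.50 hours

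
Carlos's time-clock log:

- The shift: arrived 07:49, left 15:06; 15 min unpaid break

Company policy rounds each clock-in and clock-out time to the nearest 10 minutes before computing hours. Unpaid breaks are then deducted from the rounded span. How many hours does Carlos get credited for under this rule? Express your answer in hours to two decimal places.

The shift: in 07:49→07:50, out 15:06→15:10; 7 h 20 min − 15 min = 7 h 5 min

7.08 hours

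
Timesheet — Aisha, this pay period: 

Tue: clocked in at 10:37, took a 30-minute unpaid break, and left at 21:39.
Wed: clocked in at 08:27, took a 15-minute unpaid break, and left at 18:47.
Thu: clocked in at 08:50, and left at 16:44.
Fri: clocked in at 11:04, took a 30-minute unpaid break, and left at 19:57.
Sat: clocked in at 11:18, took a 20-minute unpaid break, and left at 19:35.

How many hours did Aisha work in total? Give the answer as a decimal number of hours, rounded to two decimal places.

Tue: 10:37–21:39 = 11 h 2 min; less 30 min break → 10 h 32 min
Wed: 08:27–18:47 = 10 h 20 min; less 15 min break → 10 h 5 min
Thu: 08:50–16:44 = 7 h 54 min
Fri: 11:04–19:57 = 8 h 53 min; less 30 min break → 8 h 23 min
Sat: 11:18–19:35 = 8 h 17 min; less 20 min break → 7 h 57 min
Total: 10 h 32 min + 10 h 5 min + 7 h 54 min + 8 h 23 min + 7 h 57 min = 44 h 51 min.

44.85 hours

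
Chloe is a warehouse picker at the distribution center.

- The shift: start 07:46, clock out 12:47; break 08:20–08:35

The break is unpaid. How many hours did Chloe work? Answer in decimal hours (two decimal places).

4.77 hours

The shift: 07:46–12:47 = 5 h 1 min; less 15 min break → 4 h 46 min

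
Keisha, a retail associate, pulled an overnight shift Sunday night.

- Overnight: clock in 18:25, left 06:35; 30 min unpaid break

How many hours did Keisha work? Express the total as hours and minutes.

Overnight: 18:25 → midnight = 5 h 35 min; midnight → 06:35 = 6 h 35 min; span 12 h 10 min; less 30 min break → 11 h 40 min

11 h 40 min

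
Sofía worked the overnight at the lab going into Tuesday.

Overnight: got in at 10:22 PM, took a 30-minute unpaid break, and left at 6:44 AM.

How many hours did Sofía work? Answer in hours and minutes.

Overnight: 10:22 PM → midnight = 1 h 38 min; midnight → 6:44 AM = 6 h 44 min; span 8 h 22 min; less 30 min break → 7 h 52 min

7 h 52 min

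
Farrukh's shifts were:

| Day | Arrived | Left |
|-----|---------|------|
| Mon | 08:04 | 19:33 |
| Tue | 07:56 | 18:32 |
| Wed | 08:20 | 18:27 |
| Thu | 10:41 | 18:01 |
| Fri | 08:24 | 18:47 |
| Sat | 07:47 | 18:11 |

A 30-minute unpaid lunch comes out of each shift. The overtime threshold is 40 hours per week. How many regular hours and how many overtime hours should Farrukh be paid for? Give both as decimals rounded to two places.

Regular 40.00 hours, overtime 17.32 hours

Mon: 08:04–19:33 = 11 h 29 min; less 30 min break → 10 h 59 min
Tue: 07:56–18:32 = 10 h 36 min; less 30 min break → 10 h 6 min
Wed: 08:20–18:27 = 10 h 7 min; less 30 min break → 9 h 37 min
Thu: 10:41–18:01 = 7 h 20 min; less 30 min break → 6 h 50 min
Fri: 08:24–18:47 = 10 h 23 min; less 30 min break → 9 h 53 min
Sat: 07:47–18:11 = 10 h 24 min; less 30 min break → 9 h 54 min
Total worked: 57 h 19 min = 57.32 h.
Threshold 40 h → overtime 17 h 19 min, regular 40 h 0 min.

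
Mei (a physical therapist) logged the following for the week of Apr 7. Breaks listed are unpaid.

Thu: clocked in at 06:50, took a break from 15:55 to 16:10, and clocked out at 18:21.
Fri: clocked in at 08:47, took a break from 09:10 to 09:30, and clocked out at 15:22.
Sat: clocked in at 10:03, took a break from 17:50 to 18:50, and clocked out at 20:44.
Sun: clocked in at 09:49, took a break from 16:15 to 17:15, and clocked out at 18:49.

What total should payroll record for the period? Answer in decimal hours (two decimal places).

35.20 hours

Thu: 06:50–18:21 = 11 h 31 min; less 15 min break → 11 h 16 min
Fri: 08:47–15:22 = 6 h 35 min; less 20 min break → 6 h 15 min
Sat: 10:03–20:44 = 10 h 41 min; less 60 min break → 9 h 41 min
Sun: 09:49–18:49 = 9 h 0 min; less 60 min break → 8 h 0 min
Total: 11 h 16 min + 6 h 15 min + 9 h 41 min + 8 h 0 min = 35 h 12 min.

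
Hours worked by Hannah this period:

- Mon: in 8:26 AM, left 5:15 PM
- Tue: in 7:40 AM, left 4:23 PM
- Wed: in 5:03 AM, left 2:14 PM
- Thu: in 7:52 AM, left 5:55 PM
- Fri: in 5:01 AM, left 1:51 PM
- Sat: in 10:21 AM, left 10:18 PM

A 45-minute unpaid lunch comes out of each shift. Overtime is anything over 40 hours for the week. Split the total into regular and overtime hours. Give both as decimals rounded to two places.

Mon: 8:26 AM–5:15 PM = 8 h 49 min; less 45 min break → 8 h 4 min
Tue: 7:40 AM–4:23 PM = 8 h 43 min; less 45 min break → 7 h 58 min
Wed: 5:03 AM–2:14 PM = 9 h 11 min; less 45 min break → 8 h 26 min
Thu: 7:52 AM–5:55 PM = 10 h 3 min; less 45 min break → 9 h 18 min
Fri: 5:01 AM–1:51 PM = 8 h 50 min; less 45 min break → 8 h 5 min
Sat: 10:21 AM–10:18 PM = 11 h 57 min; less 45 min break → 11 h 12 min
Total worked: 53 h 3 min = 53.05 h.
Threshold 40 h → overtime 13 h 3 min, regular 40 h 0 min.

Regular 40.00 hours, overtime 13.05 hours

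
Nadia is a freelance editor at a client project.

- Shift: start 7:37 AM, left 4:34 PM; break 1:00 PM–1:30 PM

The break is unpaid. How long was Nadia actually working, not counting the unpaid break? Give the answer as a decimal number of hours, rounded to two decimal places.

8.45 hours

Shift: 7:37 AM–4:34 PM = 8 h 57 min; less 30 min break → 8 h 27 min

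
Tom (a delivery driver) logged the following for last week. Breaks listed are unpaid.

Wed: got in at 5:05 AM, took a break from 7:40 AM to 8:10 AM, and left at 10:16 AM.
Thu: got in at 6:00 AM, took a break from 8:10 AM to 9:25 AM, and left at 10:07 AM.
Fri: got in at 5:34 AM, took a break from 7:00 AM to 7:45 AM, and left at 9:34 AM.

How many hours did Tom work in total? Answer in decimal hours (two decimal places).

10.80 hours

Wed: 5:05 AM–10:16 AM = 5 h 11 min; less 30 min break → 4 h 41 min
Thu: 6:00 AM–10:07 AM = 4 h 7 min; less 75 min break → 2 h 52 min
Fri: 5:34 AM–9:34 AM = 4 h 0 min; less 45 min break → 3 h 15 min
Total: 4 h 41 min + 2 h 52 min + 3 h 15 min = 10 h 48 min.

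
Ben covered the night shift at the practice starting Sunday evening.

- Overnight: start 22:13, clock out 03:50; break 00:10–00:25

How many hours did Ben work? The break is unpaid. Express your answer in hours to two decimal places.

5.37 hours

Overnight: 22:13 → midnight = 1 h 47 min; midnight → 03:50 = 3 h 50 min; span 5 h 37 min; less 15 min break → 5 h 22 min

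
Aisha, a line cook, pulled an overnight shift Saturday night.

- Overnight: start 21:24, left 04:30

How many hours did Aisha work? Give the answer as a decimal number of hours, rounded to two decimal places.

Overnight: 21:24 → midnight = 2 h 36 min; midnight → 04:30 = 4 h 30 min; span 7 h 6 min

7.10 hours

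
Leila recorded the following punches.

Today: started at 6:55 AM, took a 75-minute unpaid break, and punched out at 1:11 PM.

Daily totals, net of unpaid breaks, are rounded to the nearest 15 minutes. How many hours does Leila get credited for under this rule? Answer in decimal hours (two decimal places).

5.00 hours

Today: 6:55 AM–1:11 PM = 6 h 16 min − 75 min = 5 h 1 min → rounds to 5 h 0 min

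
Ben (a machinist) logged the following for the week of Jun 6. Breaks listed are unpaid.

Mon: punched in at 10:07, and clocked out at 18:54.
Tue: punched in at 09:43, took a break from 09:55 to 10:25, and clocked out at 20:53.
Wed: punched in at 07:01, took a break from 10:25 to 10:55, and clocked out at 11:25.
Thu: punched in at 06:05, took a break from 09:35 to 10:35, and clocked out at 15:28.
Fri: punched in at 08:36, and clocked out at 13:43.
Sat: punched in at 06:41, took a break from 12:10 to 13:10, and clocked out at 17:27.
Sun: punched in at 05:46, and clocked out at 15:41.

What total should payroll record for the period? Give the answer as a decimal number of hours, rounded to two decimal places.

56.53 hours

Mon: 10:07–18:54 = 8 h 47 min
Tue: 09:43–20:53 = 11 h 10 min; less 30 min break → 10 h 40 min
Wed: 07:01–11:25 = 4 h 24 min; less 30 min break → 3 h 54 min
Thu: 06:05–15:28 = 9 h 23 min; less 60 min break → 8 h 23 min
Fri: 08:36–13:43 = 5 h 7 min
Sat: 06:41–17:27 = 10 h 46 min; less 60 min break → 9 h 46 min
Sun: 05:46–15:41 = 9 h 55 min
Total: 8 h 47 min + 10 h 40 min + 3 h 54 min + 8 h 23 min + 5 h 7 min + 9 h 46 min + 9 h 55 min = 56 h 32 min.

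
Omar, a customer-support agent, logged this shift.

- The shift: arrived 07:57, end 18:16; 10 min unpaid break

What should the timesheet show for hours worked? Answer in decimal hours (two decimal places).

The shift: 07:57–18:16 = 10 h 19 min; less 10 min break → 10 h 9 min

10.15 hours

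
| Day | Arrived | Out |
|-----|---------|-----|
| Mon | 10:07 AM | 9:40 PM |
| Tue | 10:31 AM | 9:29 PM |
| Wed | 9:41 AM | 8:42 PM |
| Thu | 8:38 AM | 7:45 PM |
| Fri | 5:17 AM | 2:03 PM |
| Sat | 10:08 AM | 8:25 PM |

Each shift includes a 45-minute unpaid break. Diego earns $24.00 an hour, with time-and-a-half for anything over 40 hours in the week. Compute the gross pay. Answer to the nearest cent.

$1651.20

Mon: 10:07 AM–9:40 PM = 11 h 33 min; less 45 min break → 10 h 48 min
Tue: 10:31 AM–9:29 PM = 10 h 58 min; less 45 min break → 10 h 13 min
Wed: 9:41 AM–8:42 PM = 11 h 1 min; less 45 min break → 10 h 16 min
Thu: 8:38 AM–7:45 PM = 11 h 7 min; less 45 min break → 10 h 22 min
Fri: 5:17 AM–2:03 PM = 8 h 46 min; less 45 min break → 8 h 1 min
Sat: 10:08 AM–8:25 PM = 10 h 17 min; less 45 min break → 9 h 32 min
Total worked: 59 h 12 min = 3552 min.
Regular 40 h 0 min = 2400 min at $24.00/h; overtime 19 h 12 min = 1152 min at $36.00/h.
Pay = (2400 × $24.00 + 1152 × $36.00) ÷ 60 = $1651.20.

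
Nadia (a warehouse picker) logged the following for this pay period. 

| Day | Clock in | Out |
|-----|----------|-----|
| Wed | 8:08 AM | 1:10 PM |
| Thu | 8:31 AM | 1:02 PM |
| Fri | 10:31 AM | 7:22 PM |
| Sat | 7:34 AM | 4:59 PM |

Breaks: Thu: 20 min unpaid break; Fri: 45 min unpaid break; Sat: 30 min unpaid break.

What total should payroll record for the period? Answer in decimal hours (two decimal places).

26.23 hours

Wed: 8:08 AM–1:10 PM = 5 h 2 min
Thu: 8:31 AM–1:02 PM = 4 h 31 min; less 20 min break → 4 h 11 min
Fri: 10:31 AM–7:22 PM = 8 h 51 min; less 45 min break → 8 h 6 min
Sat: 7:34 AM–4:59 PM = 9 h 25 min; less 30 min break → 8 h 55 min
Total: 5 h 2 min + 4 h 11 min + 8 h 6 min + 8 h 55 min = 26 h 14 min.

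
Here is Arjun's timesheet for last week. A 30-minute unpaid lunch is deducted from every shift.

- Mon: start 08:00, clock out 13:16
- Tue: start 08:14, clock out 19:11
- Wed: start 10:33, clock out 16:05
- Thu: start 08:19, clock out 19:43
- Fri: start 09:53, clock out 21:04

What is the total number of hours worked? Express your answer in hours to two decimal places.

41.83 hours

Mon: 08:00–13:16 = 5 h 16 min; less 30 min break → 4 h 46 min
Tue: 08:14–19:11 = 10 h 57 min; less 30 min break → 10 h 27 min
Wed: 10:33–16:05 = 5 h 32 min; less 30 min break → 5 h 2 min
Thu: 08:19–19:43 = 11 h 24 min; less 30 min break → 10 h 54 min
Fri: 09:53–21:04 = 11 h 11 min; less 30 min break → 10 h 41 min
Total: 4 h 46 min + 10 h 27 min + 5 h 2 min + 10 h 54 min + 10 h 41 min = 41 h 50 min.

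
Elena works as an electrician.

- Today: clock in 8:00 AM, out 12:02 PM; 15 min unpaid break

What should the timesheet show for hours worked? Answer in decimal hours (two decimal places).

Today: 8:00 AM–12:02 PM = 4 h 2 min; less 15 min break → 3 h 47 min

3.78 hours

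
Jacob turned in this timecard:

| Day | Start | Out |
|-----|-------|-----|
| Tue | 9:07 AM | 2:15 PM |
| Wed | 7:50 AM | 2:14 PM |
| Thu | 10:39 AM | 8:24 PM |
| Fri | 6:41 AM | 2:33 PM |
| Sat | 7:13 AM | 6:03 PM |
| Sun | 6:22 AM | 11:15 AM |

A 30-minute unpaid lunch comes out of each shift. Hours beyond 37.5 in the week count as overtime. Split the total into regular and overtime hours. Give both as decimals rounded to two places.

Regular 37.50 hours, overtime 4.37 hours

Tue: 9:07 AM–2:15 PM = 5 h 8 min; less 30 min break → 4 h 38 min
Wed: 7:50 AM–2:14 PM = 6 h 24 min; less 30 min break → 5 h 54 min
Thu: 10:39 AM–8:24 PM = 9 h 45 min; less 30 min break → 9 h 15 min
Fri: 6:41 AM–2:33 PM = 7 h 52 min; less 30 min break → 7 h 22 min
Sat: 7:13 AM–6:03 PM = 10 h 50 min; less 30 min break → 10 h 20 min
Sun: 6:22 AM–11:15 AM = 4 h 53 min; less 30 min break → 4 h 23 min
Total worked: 41 h 52 min = 41.87 h.
Threshold 37.5 h → overtime 4 h 22 min, regular 37 h 30 min.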